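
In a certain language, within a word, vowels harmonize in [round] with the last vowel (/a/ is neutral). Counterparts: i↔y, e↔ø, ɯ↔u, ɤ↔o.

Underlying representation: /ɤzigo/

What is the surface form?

/ɤ/ harmonizes with /o/ ([+round]) → [o]
/i/ harmonizes with /o/ ([+round]) → [y]

[ozygo]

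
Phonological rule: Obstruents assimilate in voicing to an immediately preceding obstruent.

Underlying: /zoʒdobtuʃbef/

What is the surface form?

[zoʒdobduʃpef]

/t/ after /b/ (voiced) → [d]
/b/ after /ʃ/ (voiceless) → [p]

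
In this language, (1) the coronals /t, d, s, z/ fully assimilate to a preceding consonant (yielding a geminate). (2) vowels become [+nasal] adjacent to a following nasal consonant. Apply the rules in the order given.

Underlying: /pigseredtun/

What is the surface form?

[piggereddũn]

Rule 1: /s/ after /g/ → [g] (total assimilation)
Rule 1: /t/ after /d/ → [d] (total assimilation)
After rule 1: piggereddun
Rule 2: /u/ before nasal /n/ → [ũ]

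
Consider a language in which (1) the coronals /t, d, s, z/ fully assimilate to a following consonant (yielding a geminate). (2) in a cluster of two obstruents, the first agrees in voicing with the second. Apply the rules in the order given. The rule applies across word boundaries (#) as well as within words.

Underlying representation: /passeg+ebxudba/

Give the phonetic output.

Rule 1: /d/ before /b/ → [b] (total assimilation)
After rule 1: passeg+ebxubba
Rule 2: /b/ before /x/ (voiceless) → [p]

[passeg+epxubba]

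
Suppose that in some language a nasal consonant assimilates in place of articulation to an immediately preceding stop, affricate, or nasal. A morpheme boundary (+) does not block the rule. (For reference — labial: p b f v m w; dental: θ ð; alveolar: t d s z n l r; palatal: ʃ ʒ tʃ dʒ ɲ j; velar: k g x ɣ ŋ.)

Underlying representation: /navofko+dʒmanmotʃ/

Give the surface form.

/m/ after /dʒ/ (palatal) → [ɲ]
/m/ after /n/ (alveolar) → [n]

[navofko+dʒɲannotʃ]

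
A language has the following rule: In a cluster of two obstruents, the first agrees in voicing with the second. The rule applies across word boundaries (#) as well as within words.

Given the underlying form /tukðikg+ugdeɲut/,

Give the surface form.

/k/ before /ð/ (voiced) → [g]
/k/ before /g/ (voiced) → [g]

[tugðigg+ugdeɲut]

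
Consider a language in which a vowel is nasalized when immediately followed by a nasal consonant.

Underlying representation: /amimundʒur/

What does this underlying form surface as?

[ãmĩmũndʒur]

/a/ before nasal /m/ → [ã]
/i/ before nasal /m/ → [ĩ]
/u/ before nasal /n/ → [ũ]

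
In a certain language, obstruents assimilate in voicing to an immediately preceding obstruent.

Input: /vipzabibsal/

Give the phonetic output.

/z/ after /p/ (voiceless) → [s]
/s/ after /b/ (voiced) → [z]

[vipsabibzal]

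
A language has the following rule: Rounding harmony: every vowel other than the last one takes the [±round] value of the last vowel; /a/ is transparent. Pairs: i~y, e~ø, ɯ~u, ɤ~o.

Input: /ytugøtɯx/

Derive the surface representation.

[itɯgetɯx]

/y/ harmonizes with /ɯ/ ([-round]) → [i]
/u/ harmonizes with /ɯ/ ([-round]) → [ɯ]
/ø/ harmonizes with /ɯ/ ([-round]) → [e]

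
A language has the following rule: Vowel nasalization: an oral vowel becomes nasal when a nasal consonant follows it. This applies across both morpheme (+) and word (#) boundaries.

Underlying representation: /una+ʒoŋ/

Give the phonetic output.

[ũna+ʒõŋ]

/u/ before nasal /n/ → [ũ]
/o/ before nasal /ŋ/ → [õ]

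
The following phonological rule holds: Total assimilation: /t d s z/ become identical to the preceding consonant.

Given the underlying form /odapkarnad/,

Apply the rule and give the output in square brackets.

no segment meets the rule's conditions; no change.

[odapkarnad]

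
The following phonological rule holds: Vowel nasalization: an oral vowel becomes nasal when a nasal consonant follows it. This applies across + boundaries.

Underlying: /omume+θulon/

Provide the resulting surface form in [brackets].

/o/ before nasal /m/ → [õ]
/u/ before nasal /m/ → [ũ]
/o/ before nasal /n/ → [õ]

[õmũme+θulõn]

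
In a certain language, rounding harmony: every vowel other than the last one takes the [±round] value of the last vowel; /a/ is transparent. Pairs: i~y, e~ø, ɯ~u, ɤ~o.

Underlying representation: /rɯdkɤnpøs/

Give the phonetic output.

/ɯ/ harmonizes with /ø/ ([+round]) → [u]
/ɤ/ harmonizes with /ø/ ([+round]) → [o]

[rudkonpøs]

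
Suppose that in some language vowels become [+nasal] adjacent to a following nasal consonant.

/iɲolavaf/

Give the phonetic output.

/i/ before nasal /ɲ/ → [ĩ]

[ĩɲolavaf]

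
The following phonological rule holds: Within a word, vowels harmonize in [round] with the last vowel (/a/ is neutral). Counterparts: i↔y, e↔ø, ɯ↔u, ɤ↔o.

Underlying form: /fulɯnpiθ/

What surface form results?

[fɯlɯnpiθ]

/u/ harmonizes with /i/ ([-round]) → [ɯ]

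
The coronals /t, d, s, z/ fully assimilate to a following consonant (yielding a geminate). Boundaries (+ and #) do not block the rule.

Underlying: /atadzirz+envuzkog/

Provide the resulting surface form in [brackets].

[atazzirz+envukkog]

/d/ before /z/ → [z] (total assimilation)
/z/ before /k/ → [k] (total assimilation)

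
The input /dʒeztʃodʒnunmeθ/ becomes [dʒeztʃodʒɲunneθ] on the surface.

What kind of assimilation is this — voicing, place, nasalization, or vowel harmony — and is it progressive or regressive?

/n/→[ɲ] /m/→[n].
Each target copies a feature from the preceding segment, so the direction is progressive.

place assimilation, progressive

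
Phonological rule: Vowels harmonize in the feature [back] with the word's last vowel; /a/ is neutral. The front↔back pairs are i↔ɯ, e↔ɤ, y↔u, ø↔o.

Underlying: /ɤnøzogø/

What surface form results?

[enøzøgø]

/ɤ/ harmonizes with /ø/ ([-back]) → [e]
/o/ harmonizes with /ø/ ([-back]) → [ø]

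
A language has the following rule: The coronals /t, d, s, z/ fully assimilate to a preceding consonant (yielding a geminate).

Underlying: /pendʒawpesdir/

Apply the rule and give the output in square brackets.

/d/ after /s/ → [s] (total assimilation)

[pendʒawpessir]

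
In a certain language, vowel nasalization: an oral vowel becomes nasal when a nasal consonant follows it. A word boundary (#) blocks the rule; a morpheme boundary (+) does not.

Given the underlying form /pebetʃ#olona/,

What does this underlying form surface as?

/o/ before nasal /n/ → [õ]

[pebetʃ#olõna]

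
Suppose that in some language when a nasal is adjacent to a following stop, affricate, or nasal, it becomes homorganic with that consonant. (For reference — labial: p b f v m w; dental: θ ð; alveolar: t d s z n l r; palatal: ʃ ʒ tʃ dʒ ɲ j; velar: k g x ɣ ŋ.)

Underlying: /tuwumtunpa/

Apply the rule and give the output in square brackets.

/m/ before /t/ (alveolar) → [n]
/n/ before /p/ (labial) → [m]

[tuwuntumpa]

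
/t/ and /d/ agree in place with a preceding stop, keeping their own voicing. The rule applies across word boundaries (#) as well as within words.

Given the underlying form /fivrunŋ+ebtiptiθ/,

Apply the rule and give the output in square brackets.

/t/ after /b/ (labial) → [p]
/t/ after /p/ (labial) → [p]

[fivrunŋ+ebpippiθ]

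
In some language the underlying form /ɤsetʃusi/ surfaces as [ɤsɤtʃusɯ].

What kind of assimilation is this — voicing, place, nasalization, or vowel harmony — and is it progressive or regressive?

/e/→[ɤ] /i/→[ɯ].
Vowels agree with the first vowel, so the harmony is progressive.

vowel harmony, progressive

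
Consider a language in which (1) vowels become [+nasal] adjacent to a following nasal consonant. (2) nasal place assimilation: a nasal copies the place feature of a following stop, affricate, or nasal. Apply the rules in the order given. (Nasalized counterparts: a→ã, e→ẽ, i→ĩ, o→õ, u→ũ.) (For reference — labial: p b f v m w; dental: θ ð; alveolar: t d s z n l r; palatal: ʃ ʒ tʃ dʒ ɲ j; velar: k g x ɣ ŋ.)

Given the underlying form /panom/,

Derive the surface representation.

Rule 1: /a/ before nasal /n/ → [ã]
Rule 1: /o/ before nasal /m/ → [õ]
After rule 1: pãnõm
Rule 2: no segment meets the rule's conditions; no change.

[pãnõm]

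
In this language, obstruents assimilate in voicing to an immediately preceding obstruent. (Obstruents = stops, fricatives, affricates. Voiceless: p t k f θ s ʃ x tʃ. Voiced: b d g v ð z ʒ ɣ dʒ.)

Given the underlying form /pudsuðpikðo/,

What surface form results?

[pudzuðbikθo]

/s/ after /d/ (voiced) → [z]
/p/ after /ð/ (voiced) → [b]
/ð/ after /k/ (voiceless) → [θ]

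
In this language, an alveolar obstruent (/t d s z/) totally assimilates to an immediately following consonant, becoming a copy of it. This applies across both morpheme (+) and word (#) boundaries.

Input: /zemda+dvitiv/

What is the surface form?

/d/ before /v/ → [v] (total assimilation)

[zemda+vvitiv]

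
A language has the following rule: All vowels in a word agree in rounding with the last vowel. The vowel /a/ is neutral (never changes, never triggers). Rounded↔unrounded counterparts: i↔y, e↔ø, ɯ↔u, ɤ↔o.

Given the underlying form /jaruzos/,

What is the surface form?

no segment meets the rule's conditions; no change.

[jaruzos]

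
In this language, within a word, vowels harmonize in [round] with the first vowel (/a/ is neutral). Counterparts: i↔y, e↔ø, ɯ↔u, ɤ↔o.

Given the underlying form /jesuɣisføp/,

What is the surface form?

[jesɯɣisfep]

/u/ harmonizes with /e/ ([-round]) → [ɯ]
/ø/ harmonizes with /e/ ([-round]) → [e]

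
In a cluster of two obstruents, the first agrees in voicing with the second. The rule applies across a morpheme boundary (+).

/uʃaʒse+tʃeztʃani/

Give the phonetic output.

[uʃaʃse+tʃestʃani]

/ʒ/ before /s/ (voiceless) → [ʃ]
/z/ before /tʃ/ (voiceless) → [s]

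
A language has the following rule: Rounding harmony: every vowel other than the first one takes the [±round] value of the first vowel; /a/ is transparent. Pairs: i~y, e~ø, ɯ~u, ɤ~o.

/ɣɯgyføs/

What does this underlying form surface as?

/y/ harmonizes with /ɯ/ ([-round]) → [i]
/ø/ harmonizes with /ɯ/ ([-round]) → [e]

[ɣɯgifes]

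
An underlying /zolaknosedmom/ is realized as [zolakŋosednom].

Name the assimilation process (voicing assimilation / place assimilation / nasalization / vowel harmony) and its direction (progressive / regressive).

/n/→[ŋ] /m/→[n].
Each target copies a feature from the preceding segment, so the direction is progressive.

place assimilation, progressive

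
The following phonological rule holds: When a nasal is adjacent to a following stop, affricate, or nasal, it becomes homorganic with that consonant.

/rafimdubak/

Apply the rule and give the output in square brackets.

/m/ before /d/ (alveolar) → [n]

[rafindubak]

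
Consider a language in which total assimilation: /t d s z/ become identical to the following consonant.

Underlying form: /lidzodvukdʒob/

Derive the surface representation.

/d/ before /z/ → [z] (total assimilation)
/d/ before /v/ → [v] (total assimilation)

[lizzovvukdʒob]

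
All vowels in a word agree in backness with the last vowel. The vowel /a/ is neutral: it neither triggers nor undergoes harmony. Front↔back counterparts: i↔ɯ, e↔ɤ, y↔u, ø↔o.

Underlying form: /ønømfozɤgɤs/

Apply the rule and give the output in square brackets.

/ø/ harmonizes with /ɤ/ ([+back]) → [o]
/ø/ harmonizes with /ɤ/ ([+back]) → [o]

[onomfozɤgɤs]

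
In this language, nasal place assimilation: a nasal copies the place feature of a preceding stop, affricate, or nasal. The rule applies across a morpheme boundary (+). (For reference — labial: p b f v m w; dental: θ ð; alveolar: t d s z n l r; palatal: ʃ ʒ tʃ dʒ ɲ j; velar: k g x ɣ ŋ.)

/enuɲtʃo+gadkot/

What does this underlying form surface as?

[enuɲtʃo+gadkot]

no segment meets the rule's conditions; no change.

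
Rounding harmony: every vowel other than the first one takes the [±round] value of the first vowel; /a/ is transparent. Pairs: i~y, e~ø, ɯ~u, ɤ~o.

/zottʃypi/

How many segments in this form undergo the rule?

1

/i/ harmonizes with /o/ ([+round]) → [y]
1 segment changes.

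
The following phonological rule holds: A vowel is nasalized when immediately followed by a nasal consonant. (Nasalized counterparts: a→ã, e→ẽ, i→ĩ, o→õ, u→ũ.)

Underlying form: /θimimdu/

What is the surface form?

[θĩmĩmdu]

/i/ before nasal /m/ → [ĩ]
/i/ before nasal /m/ → [ĩ]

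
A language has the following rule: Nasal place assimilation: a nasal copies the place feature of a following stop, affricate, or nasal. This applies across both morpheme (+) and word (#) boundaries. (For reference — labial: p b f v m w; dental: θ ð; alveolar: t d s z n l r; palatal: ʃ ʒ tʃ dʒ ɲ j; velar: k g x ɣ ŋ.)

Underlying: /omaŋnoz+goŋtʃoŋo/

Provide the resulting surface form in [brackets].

/ŋ/ before /n/ (alveolar) → [n]
/ŋ/ before /tʃ/ (palatal) → [ɲ]

[omannoz+goɲtʃoŋo]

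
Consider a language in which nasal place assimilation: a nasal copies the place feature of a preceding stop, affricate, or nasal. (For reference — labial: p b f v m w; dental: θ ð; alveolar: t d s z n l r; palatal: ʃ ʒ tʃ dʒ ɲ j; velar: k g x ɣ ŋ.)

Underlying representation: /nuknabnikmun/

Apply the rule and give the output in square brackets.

[nukŋabmikŋun]

/n/ after /k/ (velar) → [ŋ]
/n/ after /b/ (labial) → [m]
/m/ after /k/ (velar) → [ŋ]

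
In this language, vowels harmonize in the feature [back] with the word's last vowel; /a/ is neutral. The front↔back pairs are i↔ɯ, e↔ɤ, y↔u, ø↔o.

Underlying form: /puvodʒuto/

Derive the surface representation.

[puvodʒuto]

no segment meets the rule's conditions; no change.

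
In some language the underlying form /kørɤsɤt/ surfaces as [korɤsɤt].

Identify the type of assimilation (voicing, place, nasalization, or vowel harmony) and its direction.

vowel harmony, regressive

/ø/→[o].
Vowels agree with the last vowel, so the harmony is regressive.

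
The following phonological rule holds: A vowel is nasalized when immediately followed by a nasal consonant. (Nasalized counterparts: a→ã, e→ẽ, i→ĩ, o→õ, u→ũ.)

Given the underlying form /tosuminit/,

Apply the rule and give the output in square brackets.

[tosũmĩnit]

/u/ before nasal /m/ → [ũ]
/i/ before nasal /n/ → [ĩ]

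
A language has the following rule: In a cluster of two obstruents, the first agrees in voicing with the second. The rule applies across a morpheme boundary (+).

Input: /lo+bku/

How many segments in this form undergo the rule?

/b/ before /k/ (voiceless) → [p]
1 segment changes.

1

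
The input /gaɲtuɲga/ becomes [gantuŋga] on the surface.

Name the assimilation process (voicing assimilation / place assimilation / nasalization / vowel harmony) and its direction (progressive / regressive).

place assimilation, regressive

/ɲ/→[n] /ɲ/→[ŋ].
Each target copies a feature from the following segment, so the direction is regressive.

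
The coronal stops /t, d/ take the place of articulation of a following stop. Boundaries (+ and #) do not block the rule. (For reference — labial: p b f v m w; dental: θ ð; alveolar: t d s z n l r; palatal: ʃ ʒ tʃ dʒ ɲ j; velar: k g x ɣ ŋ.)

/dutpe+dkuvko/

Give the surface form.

/t/ before /p/ (labial) → [p]
/d/ before /k/ (velar) → [g]

[duppe+gkuvko]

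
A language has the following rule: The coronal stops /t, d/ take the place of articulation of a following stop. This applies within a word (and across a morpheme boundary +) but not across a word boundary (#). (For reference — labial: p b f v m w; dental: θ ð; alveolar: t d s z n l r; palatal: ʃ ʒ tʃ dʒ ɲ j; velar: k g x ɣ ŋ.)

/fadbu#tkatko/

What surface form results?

[fabbu#kkakko]

/d/ before /b/ (labial) → [b]
/t/ before /k/ (velar) → [k]
/t/ before /k/ (velar) → [k]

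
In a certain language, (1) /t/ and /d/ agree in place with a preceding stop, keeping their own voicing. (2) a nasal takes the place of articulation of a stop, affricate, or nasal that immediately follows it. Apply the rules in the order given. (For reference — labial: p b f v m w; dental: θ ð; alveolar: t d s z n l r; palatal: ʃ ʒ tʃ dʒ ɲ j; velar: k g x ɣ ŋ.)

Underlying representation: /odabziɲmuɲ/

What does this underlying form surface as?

[odabzimmuɲ]

Rule 1: no segment meets the rule's conditions; no change.
After rule 1: odabziɲmuɲ
Rule 2: /ɲ/ before /m/ (labial) → [m]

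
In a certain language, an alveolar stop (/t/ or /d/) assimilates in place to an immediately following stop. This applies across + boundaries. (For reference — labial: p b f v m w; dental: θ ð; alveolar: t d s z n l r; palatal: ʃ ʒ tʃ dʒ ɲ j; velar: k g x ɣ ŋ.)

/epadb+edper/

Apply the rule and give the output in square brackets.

/d/ before /b/ (labial) → [b]
/d/ before /p/ (labial) → [b]

[epabb+ebper]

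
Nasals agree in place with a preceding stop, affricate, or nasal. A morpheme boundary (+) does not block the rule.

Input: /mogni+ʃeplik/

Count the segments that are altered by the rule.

/n/ after /g/ (velar) → [ŋ]
1 segment changes.

1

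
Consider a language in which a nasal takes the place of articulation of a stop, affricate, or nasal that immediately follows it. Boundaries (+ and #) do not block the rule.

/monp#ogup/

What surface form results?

/n/ before /p/ (labial) → [m]

[momp#ogup]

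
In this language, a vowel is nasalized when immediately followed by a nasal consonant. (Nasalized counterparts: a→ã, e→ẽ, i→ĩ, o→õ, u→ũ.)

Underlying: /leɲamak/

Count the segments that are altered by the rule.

2

/e/ before nasal /ɲ/ → [ẽ]
/a/ before nasal /m/ → [ã]
2 segments change.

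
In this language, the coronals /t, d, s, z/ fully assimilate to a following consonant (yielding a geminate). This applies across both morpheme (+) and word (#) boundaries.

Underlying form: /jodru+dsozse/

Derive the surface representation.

/d/ before /r/ → [r] (total assimilation)
/d/ before /s/ → [s] (total assimilation)
/z/ before /s/ → [s] (total assimilation)

[jorru+ssosse]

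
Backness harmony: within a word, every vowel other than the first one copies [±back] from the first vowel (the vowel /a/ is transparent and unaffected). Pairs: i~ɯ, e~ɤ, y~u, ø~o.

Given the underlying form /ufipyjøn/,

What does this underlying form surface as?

[ufɯpujon]

/i/ harmonizes with /u/ ([+back]) → [ɯ]
/y/ harmonizes with /u/ ([+back]) → [u]
/ø/ harmonizes with /u/ ([+back]) → [o]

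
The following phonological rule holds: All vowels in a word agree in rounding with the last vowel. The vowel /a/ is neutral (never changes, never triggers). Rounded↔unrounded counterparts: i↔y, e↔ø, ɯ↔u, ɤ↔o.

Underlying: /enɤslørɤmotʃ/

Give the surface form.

[ønosløromotʃ]

/e/ harmonizes with /o/ ([+round]) → [ø]
/ɤ/ harmonizes with /o/ ([+round]) → [o]
/ɤ/ harmonizes with /o/ ([+round]) → [o]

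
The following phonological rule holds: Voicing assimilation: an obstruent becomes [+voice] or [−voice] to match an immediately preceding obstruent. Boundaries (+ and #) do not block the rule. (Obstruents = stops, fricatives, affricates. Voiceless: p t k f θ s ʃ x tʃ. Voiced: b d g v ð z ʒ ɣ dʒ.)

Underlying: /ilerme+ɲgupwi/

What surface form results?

no segment meets the rule's conditions; no change.

[ilerme+ɲgupwi]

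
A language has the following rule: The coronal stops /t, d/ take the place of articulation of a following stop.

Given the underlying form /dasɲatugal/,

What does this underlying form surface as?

no segment meets the rule's conditions; no change.

[dasɲatugal]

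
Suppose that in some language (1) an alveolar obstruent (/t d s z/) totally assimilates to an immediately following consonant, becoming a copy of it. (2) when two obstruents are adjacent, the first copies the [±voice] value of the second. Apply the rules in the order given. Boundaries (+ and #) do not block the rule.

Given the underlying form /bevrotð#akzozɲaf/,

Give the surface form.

Rule 1: /t/ before /ð/ → [ð] (total assimilation)
Rule 1: /z/ before /ɲ/ → [ɲ] (total assimilation)
After rule 1: bevroðð#akzoɲɲaf
Rule 2: /k/ before /z/ (voiced) → [g]

[bevroðð#agzoɲɲaf]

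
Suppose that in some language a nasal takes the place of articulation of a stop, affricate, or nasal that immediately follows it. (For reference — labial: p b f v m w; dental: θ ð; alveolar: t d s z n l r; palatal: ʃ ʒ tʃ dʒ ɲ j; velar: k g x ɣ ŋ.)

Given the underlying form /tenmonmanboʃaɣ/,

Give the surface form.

/n/ before /m/ (labial) → [m]
/n/ before /m/ (labial) → [m]
/n/ before /b/ (labial) → [m]

[temmommamboʃaɣ]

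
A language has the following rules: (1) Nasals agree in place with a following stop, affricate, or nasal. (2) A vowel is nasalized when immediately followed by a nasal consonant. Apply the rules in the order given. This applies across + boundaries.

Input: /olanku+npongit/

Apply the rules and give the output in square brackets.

Rule 1: /n/ before /k/ (velar) → [ŋ]
Rule 1: /n/ before /p/ (labial) → [m]
Rule 1: /n/ before /g/ (velar) → [ŋ]
After rule 1: olaŋku+mpoŋgit
Rule 2: /a/ before nasal /ŋ/ → [ã]
Rule 2: /u/ before nasal /m/ → [ũ]
Rule 2: /o/ before nasal /ŋ/ → [õ]

[olãŋkũ+mpõŋgit]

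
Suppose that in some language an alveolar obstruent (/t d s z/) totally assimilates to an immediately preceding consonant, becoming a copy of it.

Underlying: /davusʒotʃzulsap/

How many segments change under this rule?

2

/z/ after /tʃ/ → [tʃ] (total assimilation)
/s/ after /l/ → [l] (total assimilation)
2 segments change.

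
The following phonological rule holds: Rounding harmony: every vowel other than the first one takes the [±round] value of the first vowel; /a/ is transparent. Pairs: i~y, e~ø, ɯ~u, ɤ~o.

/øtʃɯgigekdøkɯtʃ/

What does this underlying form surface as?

/ɯ/ harmonizes with /ø/ ([+round]) → [u]
/i/ harmonizes with /ø/ ([+round]) → [y]
/e/ harmonizes with /ø/ ([+round]) → [ø]
/ɯ/ harmonizes with /ø/ ([+round]) → [u]

[øtʃugygøkdøkutʃ]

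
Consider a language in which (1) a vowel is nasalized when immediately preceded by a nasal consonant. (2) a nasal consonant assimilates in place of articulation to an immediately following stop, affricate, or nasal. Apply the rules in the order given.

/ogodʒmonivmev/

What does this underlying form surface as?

[ogodʒmõnĩvmẽv]

Rule 1: /o/ after nasal /m/ → [õ]
Rule 1: /i/ after nasal /n/ → [ĩ]
Rule 1: /e/ after nasal /m/ → [ẽ]
After rule 1: ogodʒmõnĩvmẽv
Rule 2: no segment meets the rule's conditions; no change.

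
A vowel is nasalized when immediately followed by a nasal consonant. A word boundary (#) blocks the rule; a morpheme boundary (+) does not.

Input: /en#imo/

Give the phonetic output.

[ẽn#ĩmo]

/e/ before nasal /n/ → [ẽ]
/i/ before nasal /m/ → [ĩ]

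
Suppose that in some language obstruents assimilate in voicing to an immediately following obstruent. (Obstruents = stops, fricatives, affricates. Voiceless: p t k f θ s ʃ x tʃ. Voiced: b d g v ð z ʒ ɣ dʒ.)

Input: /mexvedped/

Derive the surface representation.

[meɣvetped]

/x/ before /v/ (voiced) → [ɣ]
/d/ before /p/ (voiceless) → [t]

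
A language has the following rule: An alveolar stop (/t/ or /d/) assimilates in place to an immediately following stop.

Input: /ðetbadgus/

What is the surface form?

/t/ before /b/ (labial) → [p]
/d/ before /g/ (velar) → [g]

[ðepbaggus]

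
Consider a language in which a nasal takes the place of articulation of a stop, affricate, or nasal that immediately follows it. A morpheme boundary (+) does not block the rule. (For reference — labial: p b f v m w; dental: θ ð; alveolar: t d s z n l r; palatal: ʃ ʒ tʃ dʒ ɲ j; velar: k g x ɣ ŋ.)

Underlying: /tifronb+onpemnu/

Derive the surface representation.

[tifromb+ompennu]

/n/ before /b/ (labial) → [m]
/n/ before /p/ (labial) → [m]
/m/ before /n/ (alveolar) → [n]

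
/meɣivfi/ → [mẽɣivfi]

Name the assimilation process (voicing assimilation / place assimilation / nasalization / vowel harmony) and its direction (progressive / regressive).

/e/→[ẽ].
Each target copies a feature from the preceding segment, so the direction is progressive.

nasalization, progressive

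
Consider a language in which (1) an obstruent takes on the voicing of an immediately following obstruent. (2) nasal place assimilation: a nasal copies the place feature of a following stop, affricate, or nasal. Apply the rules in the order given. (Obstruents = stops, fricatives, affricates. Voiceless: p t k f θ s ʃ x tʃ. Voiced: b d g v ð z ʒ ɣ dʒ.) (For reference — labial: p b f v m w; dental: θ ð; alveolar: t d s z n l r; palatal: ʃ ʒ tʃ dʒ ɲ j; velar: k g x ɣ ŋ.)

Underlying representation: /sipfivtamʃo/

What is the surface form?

[sipfiftamʃo]

Rule 1: /v/ before /t/ (voiceless) → [f]
After rule 1: sipfiftamʃo
Rule 2: no segment meets the rule's conditions; no change.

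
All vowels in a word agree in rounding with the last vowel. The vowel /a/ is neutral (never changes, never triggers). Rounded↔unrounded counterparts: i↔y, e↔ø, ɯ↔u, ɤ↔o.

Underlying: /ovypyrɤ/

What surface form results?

/o/ harmonizes with /ɤ/ ([-round]) → [ɤ]
/y/ harmonizes with /ɤ/ ([-round]) → [i]
/y/ harmonizes with /ɤ/ ([-round]) → [i]

[ɤvipirɤ]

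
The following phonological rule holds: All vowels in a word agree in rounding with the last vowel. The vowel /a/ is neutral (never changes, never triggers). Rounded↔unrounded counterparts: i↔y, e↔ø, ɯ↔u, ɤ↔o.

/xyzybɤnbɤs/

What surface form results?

/y/ harmonizes with /ɤ/ ([-round]) → [i]
/y/ harmonizes with /ɤ/ ([-round]) → [i]

[xizibɤnbɤs]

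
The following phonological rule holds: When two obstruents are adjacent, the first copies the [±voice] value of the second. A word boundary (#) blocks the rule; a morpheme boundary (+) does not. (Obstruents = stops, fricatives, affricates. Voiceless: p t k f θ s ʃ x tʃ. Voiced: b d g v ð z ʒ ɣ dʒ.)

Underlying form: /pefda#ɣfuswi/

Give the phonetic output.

/f/ before /d/ (voiced) → [v]
/ɣ/ before /f/ (voiceless) → [x]

[pevda#xfuswi]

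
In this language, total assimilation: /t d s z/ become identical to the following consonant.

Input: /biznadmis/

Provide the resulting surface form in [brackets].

[binnammis]

/z/ before /n/ → [n] (total assimilation)
/d/ before /m/ → [m] (total assimilation)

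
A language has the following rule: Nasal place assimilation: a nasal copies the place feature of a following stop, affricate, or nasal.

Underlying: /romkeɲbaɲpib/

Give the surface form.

/m/ before /k/ (velar) → [ŋ]
/ɲ/ before /b/ (labial) → [m]
/ɲ/ before /p/ (labial) → [m]

[roŋkembampib]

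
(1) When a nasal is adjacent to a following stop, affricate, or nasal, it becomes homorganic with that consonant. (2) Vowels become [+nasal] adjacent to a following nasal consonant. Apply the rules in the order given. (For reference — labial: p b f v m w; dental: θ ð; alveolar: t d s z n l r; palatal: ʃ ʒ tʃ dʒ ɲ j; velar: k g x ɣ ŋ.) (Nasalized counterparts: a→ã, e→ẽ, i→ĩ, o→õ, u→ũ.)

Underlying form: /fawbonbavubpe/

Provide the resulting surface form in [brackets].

Rule 1: /n/ before /b/ (labial) → [m]
After rule 1: fawbombavubpe
Rule 2: /o/ before nasal /m/ → [õ]

[fawbõmbavubpe]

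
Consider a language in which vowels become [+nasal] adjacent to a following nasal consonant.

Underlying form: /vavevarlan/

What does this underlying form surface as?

/a/ before nasal /n/ → [ã]

[vavevarlãn]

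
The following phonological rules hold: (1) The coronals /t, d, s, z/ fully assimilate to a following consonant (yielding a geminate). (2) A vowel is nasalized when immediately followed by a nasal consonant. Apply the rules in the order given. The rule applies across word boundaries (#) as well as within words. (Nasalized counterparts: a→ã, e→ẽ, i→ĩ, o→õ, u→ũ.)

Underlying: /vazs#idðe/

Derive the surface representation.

Rule 1: /z/ before /s/ → [s] (total assimilation)
Rule 1: /d/ before /ð/ → [ð] (total assimilation)
After rule 1: vass#iððe
Rule 2: no segment meets the rule's conditions; no change.

[vass#iððe]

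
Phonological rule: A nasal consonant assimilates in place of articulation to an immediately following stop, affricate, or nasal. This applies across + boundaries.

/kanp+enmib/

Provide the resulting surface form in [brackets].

/n/ before /p/ (labial) → [m]
/n/ before /m/ (labial) → [m]

[kamp+emmib]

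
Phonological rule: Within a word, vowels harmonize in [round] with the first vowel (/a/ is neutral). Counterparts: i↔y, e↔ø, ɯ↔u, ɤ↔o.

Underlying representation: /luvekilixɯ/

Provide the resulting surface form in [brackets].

/e/ harmonizes with /u/ ([+round]) → [ø]
/i/ harmonizes with /u/ ([+round]) → [y]
/i/ harmonizes with /u/ ([+round]) → [y]
/ɯ/ harmonizes with /u/ ([+round]) → [u]

[luvøkylyxu]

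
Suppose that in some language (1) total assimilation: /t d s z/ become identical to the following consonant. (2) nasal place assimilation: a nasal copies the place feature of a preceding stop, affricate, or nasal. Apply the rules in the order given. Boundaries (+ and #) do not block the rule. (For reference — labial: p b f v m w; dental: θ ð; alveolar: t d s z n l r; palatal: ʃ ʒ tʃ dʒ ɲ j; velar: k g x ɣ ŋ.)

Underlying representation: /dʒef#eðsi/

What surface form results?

[dʒef#eðsi]

Rule 1: no segment meets the rule's conditions; no change.
After rule 1: dʒef#eðsi
Rule 2: no segment meets the rule's conditions; no change.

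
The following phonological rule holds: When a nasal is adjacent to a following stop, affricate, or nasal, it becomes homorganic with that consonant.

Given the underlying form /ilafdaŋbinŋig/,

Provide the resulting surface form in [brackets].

/ŋ/ before /b/ (labial) → [m]
/n/ before /ŋ/ (velar) → [ŋ]

[ilafdambiŋŋig]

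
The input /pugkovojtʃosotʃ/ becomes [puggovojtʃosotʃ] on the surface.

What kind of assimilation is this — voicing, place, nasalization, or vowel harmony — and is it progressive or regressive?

/k/→[g].
Each target copies a feature from the preceding segment, so the direction is progressive.

voicing assimilation, progressive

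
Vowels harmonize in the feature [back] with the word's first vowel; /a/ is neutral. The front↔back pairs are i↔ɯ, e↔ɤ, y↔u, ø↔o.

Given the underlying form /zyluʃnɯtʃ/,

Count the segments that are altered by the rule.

/u/ harmonizes with /y/ ([-back]) → [y]
/ɯ/ harmonizes with /y/ ([-back]) → [i]
2 segments change.

2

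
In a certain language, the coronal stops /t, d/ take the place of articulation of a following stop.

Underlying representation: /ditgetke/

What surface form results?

/t/ before /g/ (velar) → [k]
/t/ before /k/ (velar) → [k]

[dikgekke]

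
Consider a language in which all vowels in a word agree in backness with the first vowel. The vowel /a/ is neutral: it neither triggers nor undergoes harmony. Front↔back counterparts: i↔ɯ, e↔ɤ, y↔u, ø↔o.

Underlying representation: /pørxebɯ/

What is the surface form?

[pørxebi]

/ɯ/ harmonizes with /ø/ ([-back]) → [i]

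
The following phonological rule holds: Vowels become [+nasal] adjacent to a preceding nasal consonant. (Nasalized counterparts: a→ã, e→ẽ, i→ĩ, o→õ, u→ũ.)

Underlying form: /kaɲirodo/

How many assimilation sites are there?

/i/ after nasal /ɲ/ → [ĩ]
1 segment changes.

1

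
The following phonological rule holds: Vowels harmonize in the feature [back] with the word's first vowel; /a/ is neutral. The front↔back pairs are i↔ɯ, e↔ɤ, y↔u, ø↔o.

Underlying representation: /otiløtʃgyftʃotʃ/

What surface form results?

[otɯlotʃguftʃotʃ]

/i/ harmonizes with /o/ ([+back]) → [ɯ]
/ø/ harmonizes with /o/ ([+back]) → [o]
/y/ harmonizes with /o/ ([+back]) → [u]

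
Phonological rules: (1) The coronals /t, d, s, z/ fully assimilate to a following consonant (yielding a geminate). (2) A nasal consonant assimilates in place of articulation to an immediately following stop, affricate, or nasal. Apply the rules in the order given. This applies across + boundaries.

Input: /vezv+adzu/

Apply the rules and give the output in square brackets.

[vevv+azzu]

Rule 1: /z/ before /v/ → [v] (total assimilation)
Rule 1: /d/ before /z/ → [z] (total assimilation)
After rule 1: vevv+azzu
Rule 2: no segment meets the rule's conditions; no change.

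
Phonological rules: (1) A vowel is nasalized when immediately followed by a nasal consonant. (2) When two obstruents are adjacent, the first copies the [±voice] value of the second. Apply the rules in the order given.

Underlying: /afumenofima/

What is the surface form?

[afũmẽnofĩma]

Rule 1: /u/ before nasal /m/ → [ũ]
Rule 1: /e/ before nasal /n/ → [ẽ]
Rule 1: /i/ before nasal /m/ → [ĩ]
After rule 1: afũmẽnofĩma
Rule 2: no segment meets the rule's conditions; no change.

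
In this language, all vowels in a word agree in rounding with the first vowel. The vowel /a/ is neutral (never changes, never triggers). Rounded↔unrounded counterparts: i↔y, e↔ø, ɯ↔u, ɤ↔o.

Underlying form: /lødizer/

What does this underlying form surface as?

[lødyzør]

/i/ harmonizes with /ø/ ([+round]) → [y]
/e/ harmonizes with /ø/ ([+round]) → [ø]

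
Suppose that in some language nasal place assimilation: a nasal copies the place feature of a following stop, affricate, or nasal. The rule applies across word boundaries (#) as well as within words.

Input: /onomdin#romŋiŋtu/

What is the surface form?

/m/ before /d/ (alveolar) → [n]
/m/ before /ŋ/ (velar) → [ŋ]
/ŋ/ before /t/ (alveolar) → [n]

[onondin#roŋŋintu]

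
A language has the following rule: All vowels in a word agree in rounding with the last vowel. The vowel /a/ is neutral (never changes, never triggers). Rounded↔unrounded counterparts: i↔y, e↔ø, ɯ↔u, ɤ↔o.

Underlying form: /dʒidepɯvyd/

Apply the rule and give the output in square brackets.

/i/ harmonizes with /y/ ([+round]) → [y]
/e/ harmonizes with /y/ ([+round]) → [ø]
/ɯ/ harmonizes with /y/ ([+round]) → [u]

[dʒydøpuvyd]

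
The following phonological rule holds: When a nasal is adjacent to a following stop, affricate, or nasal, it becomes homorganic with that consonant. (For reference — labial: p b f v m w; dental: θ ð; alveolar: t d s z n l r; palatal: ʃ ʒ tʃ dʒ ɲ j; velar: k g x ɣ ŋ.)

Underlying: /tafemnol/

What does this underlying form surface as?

/m/ before /n/ (alveolar) → [n]

[tafennol]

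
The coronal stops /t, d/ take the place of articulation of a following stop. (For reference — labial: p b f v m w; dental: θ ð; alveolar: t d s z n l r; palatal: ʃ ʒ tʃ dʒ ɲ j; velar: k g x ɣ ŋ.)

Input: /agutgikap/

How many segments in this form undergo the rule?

/t/ before /g/ (velar) → [k]
1 segment changes.

1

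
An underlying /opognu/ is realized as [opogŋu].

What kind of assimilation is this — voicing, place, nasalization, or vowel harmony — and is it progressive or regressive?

place assimilation, progressive

/n/→[ŋ].
Each target copies a feature from the preceding segment, so the direction is progressive.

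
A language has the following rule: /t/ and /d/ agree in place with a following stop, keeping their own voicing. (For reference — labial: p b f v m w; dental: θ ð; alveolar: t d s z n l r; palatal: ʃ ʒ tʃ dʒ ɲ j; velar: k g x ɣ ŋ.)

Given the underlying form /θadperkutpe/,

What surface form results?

/d/ before /p/ (labial) → [b]
/t/ before /p/ (labial) → [p]

[θabperkuppe]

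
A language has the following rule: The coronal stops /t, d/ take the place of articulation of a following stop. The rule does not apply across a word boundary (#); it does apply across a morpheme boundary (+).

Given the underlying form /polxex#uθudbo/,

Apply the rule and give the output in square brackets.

[polxex#uθubbo]

/d/ before /b/ (labial) → [b]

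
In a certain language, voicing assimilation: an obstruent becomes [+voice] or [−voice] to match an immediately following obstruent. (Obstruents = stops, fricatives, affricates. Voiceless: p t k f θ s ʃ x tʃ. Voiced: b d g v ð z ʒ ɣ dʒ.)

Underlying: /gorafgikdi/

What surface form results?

/f/ before /g/ (voiced) → [v]
/k/ before /d/ (voiced) → [g]

[goravgigdi]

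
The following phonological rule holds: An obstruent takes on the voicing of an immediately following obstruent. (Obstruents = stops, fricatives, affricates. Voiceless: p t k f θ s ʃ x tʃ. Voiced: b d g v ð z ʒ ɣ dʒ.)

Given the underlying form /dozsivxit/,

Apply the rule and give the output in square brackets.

/z/ before /s/ (voiceless) → [s]
/v/ before /x/ (voiceless) → [f]

[dossifxit]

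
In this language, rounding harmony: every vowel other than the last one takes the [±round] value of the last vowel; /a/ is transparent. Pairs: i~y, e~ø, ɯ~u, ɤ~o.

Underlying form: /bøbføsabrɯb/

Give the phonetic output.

[bebfesabrɯb]

/ø/ harmonizes with /ɯ/ ([-round]) → [e]
/ø/ harmonizes with /ɯ/ ([-round]) → [e]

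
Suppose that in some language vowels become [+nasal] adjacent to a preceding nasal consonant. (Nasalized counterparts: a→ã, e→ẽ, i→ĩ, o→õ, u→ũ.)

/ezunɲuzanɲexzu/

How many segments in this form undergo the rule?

/u/ after nasal /ɲ/ → [ũ]
/e/ after nasal /ɲ/ → [ẽ]
2 segments change.

2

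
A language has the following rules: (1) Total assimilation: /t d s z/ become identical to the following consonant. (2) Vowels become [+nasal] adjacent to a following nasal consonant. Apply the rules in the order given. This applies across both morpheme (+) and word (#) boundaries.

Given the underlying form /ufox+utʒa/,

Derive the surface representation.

[ufox+uʒʒa]

Rule 1: /t/ before /ʒ/ → [ʒ] (total assimilation)
After rule 1: ufox+uʒʒa
Rule 2: no segment meets the rule's conditions; no change.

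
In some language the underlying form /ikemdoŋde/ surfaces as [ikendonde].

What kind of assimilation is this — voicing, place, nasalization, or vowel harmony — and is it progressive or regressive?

/m/→[n] /ŋ/→[n].
Each target copies a feature from the following segment, so the direction is regressive.

place assimilation, regressive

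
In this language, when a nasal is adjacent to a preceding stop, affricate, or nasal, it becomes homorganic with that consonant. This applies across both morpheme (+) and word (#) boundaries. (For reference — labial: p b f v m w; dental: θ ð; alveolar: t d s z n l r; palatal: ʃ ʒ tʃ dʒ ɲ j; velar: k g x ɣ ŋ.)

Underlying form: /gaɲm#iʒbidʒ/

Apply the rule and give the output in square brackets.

/m/ after /ɲ/ (palatal) → [ɲ]

[gaɲɲ#iʒbidʒ]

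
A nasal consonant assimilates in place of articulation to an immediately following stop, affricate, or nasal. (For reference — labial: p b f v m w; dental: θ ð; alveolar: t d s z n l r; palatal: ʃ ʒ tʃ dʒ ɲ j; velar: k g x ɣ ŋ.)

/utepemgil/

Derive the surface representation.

[utepeŋgil]

/m/ before /g/ (velar) → [ŋ]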